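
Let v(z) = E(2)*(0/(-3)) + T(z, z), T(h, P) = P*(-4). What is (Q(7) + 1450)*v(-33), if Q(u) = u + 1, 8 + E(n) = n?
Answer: 192456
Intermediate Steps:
E(n) = -8 + n
T(h, P) = -4*P
v(z) = -4*z (v(z) = (-8 + 2)*(0/(-3)) - 4*z = -0*(-1)/3 - 4*z = -6*0 - 4*z = 0 - 4*z = -4*z)
Q(u) = 1 + u
(Q(7) + 1450)*v(-33) = ((1 + 7) + 1450)*(-4*(-33)) = (8 + 1450)*132 = 1458*132 = 192456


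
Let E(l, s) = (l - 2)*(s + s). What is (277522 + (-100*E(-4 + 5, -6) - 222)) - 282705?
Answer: -6605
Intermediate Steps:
E(l, s) = 2*s*(-2 + l) (E(l, s) = (-2 + l)*(2*s) = 2*s*(-2 + l))
(277522 + (-100*E(-4 + 5, -6) - 222)) - 282705 = (277522 + (-200*(-6)*(-2 + (-4 + 5)) - 222)) - 282705 = (277522 + (-200*(-6)*(-2 + 1) - 222)) - 282705 = (277522 + (-200*(-6)*(-1) - 222)) - 282705 = (277522 + (-100*12 - 222)) - 282705 = (277522 + (-1200 - 222)) - 282705 = (277522 - 1422) - 282705 = 276100 - 282705 = -6605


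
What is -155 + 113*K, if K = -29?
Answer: -3432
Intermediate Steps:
-155 + 113*K = -155 + 113*(-29) = -155 - 3277 = -3432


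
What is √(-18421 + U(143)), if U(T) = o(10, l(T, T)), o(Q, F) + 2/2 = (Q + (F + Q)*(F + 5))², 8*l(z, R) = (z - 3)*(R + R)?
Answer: √631273665007178 ≈ 2.5125e+7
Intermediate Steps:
l(z, R) = R*(-3 + z)/4 (l(z, R) = ((z - 3)*(R + R))/8 = ((-3 + z)*(2*R))/8 = (2*R*(-3 + z))/8 = R*(-3 + z)/4)
o(Q, F) = -1 + (Q + (5 + F)*(F + Q))² (o(Q, F) = -1 + (Q + (F + Q)*(F + 5))² = -1 + (Q + (F + Q)*(5 + F))² = -1 + (Q + (5 + F)*(F + Q))²)
U(T) = -1 + (60 + T²*(-3 + T)²/16 + 15*T*(-3 + T)/4)² (U(T) = -1 + ((T*(-3 + T)/4)² + 5*(T*(-3 + T)/4) + 6*10 + (T*(-3 + T)/4)*10)² = -1 + (T²*(-3 + T)²/16 + 5*T*(-3 + T)/4 + 60 + 5*T*(-3 + T)/2)² = -1 + (60 + T²*(-3 + T)²/16 + 15*T*(-3 + T)/4)²)
√(-18421 + U(143)) = √(-18421 + (-1 + (960 + 143²*(-3 + 143)² + 60*143*(-3 + 143))²/256)) = √(-18421 + (-1 + (960 + 20449*140² + 60*143*140)²/256)) = √(-18421 + (-1 + (960 + 20449*19600 + 1201200)²/256)) = √(-18421 + (-1 + (960 + 400800400 + 1201200)²/256)) = √(-18421 + (-1 + (1/256)*402002560²)) = √(-18421 + (-1 + (1/256)*161606058246553600)) = √(-18421 + (-1 + 631273665025600)) = √(-18421 + 631273665025599) = √631273665007178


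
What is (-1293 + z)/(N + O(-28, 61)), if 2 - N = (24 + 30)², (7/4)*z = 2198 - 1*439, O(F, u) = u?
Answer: 2015/19971 ≈ 0.10090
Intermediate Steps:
z = 7036/7 (z = 4*(2198 - 1*439)/7 = 4*(2198 - 439)/7 = (4/7)*1759 = 7036/7 ≈ 1005.1)
N = -2914 (N = 2 - (24 + 30)² = 2 - 1*54² = 2 - 1*2916 = 2 - 2916 = -2914)
(-1293 + z)/(N + O(-28, 61)) = (-1293 + 7036/7)/(-2914 + 61) = -2015/7/(-2853) = -2015/7*(-1/2853) = 2015/19971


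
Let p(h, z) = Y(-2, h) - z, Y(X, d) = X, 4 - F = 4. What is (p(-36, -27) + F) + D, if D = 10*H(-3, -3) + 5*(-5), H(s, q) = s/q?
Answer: 10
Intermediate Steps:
F = 0 (F = 4 - 1*4 = 4 - 4 = 0)
p(h, z) = -2 - z
D = -15 (D = 10*(-3/(-3)) + 5*(-5) = 10*(-3*(-1/3)) - 25 = 10*1 - 25 = 10 - 25 = -15)
(p(-36, -27) + F) + D = ((-2 - 1*(-27)) + 0) - 15 = ((-2 + 27) + 0) - 15 = (25 + 0) - 15 = 25 - 15 = 10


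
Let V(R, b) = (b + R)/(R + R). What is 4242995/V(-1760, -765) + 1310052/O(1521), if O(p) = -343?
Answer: 204780582476/34643 ≈ 5.9112e+6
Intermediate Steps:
V(R, b) = (R + b)/(2*R) (V(R, b) = (R + b)/((2*R)) = (R + b)*(1/(2*R)) = (R + b)/(2*R))
4242995/V(-1760, -765) + 1310052/O(1521) = 4242995/(((1/2)*(-1760 - 765)/(-1760))) + 1310052/(-343) = 4242995/(((1/2)*(-1/1760)*(-2525))) + 1310052*(-1/343) = 4242995/(505/704) - 1310052/343 = 4242995*(704/505) - 1310052/343 = 597413696/101 - 1310052/343 = 204780582476/34643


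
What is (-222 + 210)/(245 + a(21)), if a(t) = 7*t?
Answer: -3/98 ≈ -0.030612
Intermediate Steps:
(-222 + 210)/(245 + a(21)) = (-222 + 210)/(245 + 7*21) = -12/(245 + 147) = -12/392 = -12*1/392 = -3/98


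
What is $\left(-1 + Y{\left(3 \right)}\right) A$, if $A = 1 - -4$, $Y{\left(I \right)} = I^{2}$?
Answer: $40$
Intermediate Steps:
$A = 5$ ($A = 1 + 4 = 5$)
$\left(-1 + Y{\left(3 \right)}\right) A = \left(-1 + 3^{2}\right) 5 = \left(-1 + 9\right) 5 = 8 \cdot 5 = 40$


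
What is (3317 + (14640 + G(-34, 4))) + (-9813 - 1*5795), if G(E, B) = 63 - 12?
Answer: 2400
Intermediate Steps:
G(E, B) = 51
(3317 + (14640 + G(-34, 4))) + (-9813 - 1*5795) = (3317 + (14640 + 51)) + (-9813 - 1*5795) = (3317 + 14691) + (-9813 - 5795) = 18008 - 15608 = 2400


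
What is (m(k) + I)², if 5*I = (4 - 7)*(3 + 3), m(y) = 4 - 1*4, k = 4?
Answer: 324/25 ≈ 12.960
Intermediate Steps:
m(y) = 0 (m(y) = 4 - 4 = 0)
I = -18/5 (I = ((4 - 7)*(3 + 3))/5 = (-3*6)/5 = (⅕)*(-18) = -18/5 ≈ -3.6000)
(m(k) + I)² = (0 - 18/5)² = (-18/5)² = 324/25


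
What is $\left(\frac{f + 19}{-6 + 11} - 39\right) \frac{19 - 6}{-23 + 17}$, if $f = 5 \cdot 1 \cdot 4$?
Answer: $\frac{338}{5} \approx 67.6$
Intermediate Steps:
$f = 20$ ($f = 5 \cdot 4 = 20$)
$\left(\frac{f + 19}{-6 + 11} - 39\right) \frac{19 - 6}{-23 + 17} = \left(\frac{20 + 19}{-6 + 11} - 39\right) \frac{19 - 6}{-23 + 17} = \left(\frac{39}{5} - 39\right) \frac{13}{-6} = \left(39 \cdot \frac{1}{5} - 39\right) 13 \left(- \frac{1}{6}\right) = \left(\frac{39}{5} - 39\right) \left(- \frac{13}{6}\right) = \left(- \frac{156}{5}\right) \left(- \frac{13}{6}\right) = \frac{338}{5}$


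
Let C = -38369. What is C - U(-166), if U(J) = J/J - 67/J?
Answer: -6369487/166 ≈ -38370.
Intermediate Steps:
U(J) = 1 - 67/J
C - U(-166) = -38369 - (-67 - 166)/(-166) = -38369 - (-1)*(-233)/166 = -38369 - 1*233/166 = -38369 - 233/166 = -6369487/166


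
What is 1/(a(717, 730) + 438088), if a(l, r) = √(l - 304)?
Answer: 62584/27417299333 - √413/191921095331 ≈ 2.2825e-6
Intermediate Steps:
a(l, r) = √(-304 + l)
1/(a(717, 730) + 438088) = 1/(√(-304 + 717) + 438088) = 1/(√413 + 438088) = 1/(438088 + √413)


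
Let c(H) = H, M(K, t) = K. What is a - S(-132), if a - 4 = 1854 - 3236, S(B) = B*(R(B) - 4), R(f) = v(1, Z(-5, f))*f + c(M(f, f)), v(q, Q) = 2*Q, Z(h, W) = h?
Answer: 154910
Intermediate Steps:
R(f) = -9*f (R(f) = (2*(-5))*f + f = -10*f + f = -9*f)
S(B) = B*(-4 - 9*B) (S(B) = B*(-9*B - 4) = B*(-4 - 9*B))
a = -1378 (a = 4 + (1854 - 3236) = 4 - 1382 = -1378)
a - S(-132) = -1378 - (-1)*(-132)*(4 + 9*(-132)) = -1378 - (-1)*(-132)*(4 - 1188) = -1378 - (-1)*(-132)*(-1184) = -1378 - 1*(-156288) = -1378 + 156288 = 154910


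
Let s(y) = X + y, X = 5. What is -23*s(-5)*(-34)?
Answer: 0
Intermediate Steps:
s(y) = 5 + y
-23*s(-5)*(-34) = -23*(5 - 5)*(-34) = -23*0*(-34) = 0*(-34) = 0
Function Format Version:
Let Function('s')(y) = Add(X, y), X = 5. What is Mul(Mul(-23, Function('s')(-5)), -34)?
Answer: 0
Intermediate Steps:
Function('s')(y) = Add(5, y)
Mul(Mul(-23, Function('s')(-5)), -34) = Mul(Mul(-23, Add(5, -5)), -34) = Mul(Mul(-23, 0), -34) = Mul(0, -34) = 0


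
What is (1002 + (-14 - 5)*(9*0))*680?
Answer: 681360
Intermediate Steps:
(1002 + (-14 - 5)*(9*0))*680 = (1002 - 19*0)*680 = (1002 + 0)*680 = 1002*680 = 681360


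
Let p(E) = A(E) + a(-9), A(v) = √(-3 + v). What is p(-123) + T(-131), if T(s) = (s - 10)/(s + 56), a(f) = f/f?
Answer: 72/25 + 3*I*√14 ≈ 2.88 + 11.225*I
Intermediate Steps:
a(f) = 1
T(s) = (-10 + s)/(56 + s)
p(E) = 1 + √(-3 + E) (p(E) = √(-3 + E) + 1 = 1 + √(-3 + E))
p(-123) + T(-131) = (1 + √(-3 - 123)) + (-10 - 131)/(56 - 131) = (1 + √(-126)) - 141/(-75) = (1 + 3*I*√14) - 1/75*(-141) = (1 + 3*I*√14) + 47/25 = 72/25 + 3*I*√14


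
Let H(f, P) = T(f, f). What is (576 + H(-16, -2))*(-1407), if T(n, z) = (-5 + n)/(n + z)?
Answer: -25963371/32 ≈ -8.1136e+5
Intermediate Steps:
T(n, z) = (-5 + n)/(n + z)
H(f, P) = (-5 + f)/(2*f) (H(f, P) = (-5 + f)/(f + f) = (-5 + f)/((2*f)) = (1/(2*f))*(-5 + f) = (-5 + f)/(2*f))
(576 + H(-16, -2))*(-1407) = (576 + (½)*(-5 - 16)/(-16))*(-1407) = (576 + (½)*(-1/16)*(-21))*(-1407) = (576 + 21/32)*(-1407) = (18453/32)*(-1407) = -25963371/32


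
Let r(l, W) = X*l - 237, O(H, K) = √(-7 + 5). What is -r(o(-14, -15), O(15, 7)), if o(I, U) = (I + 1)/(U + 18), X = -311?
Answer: -3332/3 ≈ -1110.7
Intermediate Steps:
O(H, K) = I*√2 (O(H, K) = √(-2) = I*√2)
o(I, U) = (1 + I)/(18 + U)
r(l, W) = -237 - 311*l (r(l, W) = -311*l - 237 = -237 - 311*l)
-r(o(-14, -15), O(15, 7)) = -(-237 - 311*(1 - 14)/(18 - 15)) = -(-237 - 311*(-13)/3) = -(-237 - 311*(-13/3)) = -(-237 + 4043/3) = -1*3332/3 = -3332/3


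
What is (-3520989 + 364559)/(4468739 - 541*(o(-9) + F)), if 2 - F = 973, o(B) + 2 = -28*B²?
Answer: -315643/622212 ≈ -0.50729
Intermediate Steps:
o(B) = -2 - 28*B²
F = -971 (F = 2 - 1*973 = 2 - 973 = -971)
(-3520989 + 364559)/(4468739 - 541*(o(-9) + F)) = (-3520989 + 364559)/(4468739 - 541*((-2 - 28*(-9)²) - 971)) = -3156430/(4468739 - 541*((-2 - 28*81) - 971)) = -3156430/(4468739 - 541*((-2 - 2268) - 971)) = -3156430/(4468739 - 541*(-2270 - 971)) = -3156430/(4468739 - 541*(-3241)) = -3156430/(4468739 + 1753381) = -3156430/6222120 = -3156430*1/6222120 = -315643/622212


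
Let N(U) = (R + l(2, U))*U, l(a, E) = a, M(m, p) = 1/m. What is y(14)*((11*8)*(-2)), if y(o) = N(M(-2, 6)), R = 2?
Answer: 352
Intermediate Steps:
N(U) = 4*U (N(U) = (2 + 2)*U = 4*U)
y(o) = -2 (y(o) = 4/(-2) = 4*(-½) = -2)
y(14)*((11*8)*(-2)) = -2*11*8*(-2) = -176*(-2) = -2*(-176) = 352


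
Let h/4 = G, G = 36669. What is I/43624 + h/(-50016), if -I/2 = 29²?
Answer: -67528341/22728104 ≈ -2.9711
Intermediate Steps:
I = -1682 (I = -2*29² = -2*841 = -1682)
h = 146676 (h = 4*36669 = 146676)
I/43624 + h/(-50016) = -1682/43624 + 146676/(-50016) = -1682*1/43624 + 146676*(-1/50016) = -841/21812 - 12223/4168 = -67528341/22728104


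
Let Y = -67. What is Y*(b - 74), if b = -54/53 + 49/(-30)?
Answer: 8165759/1590 ≈ 5135.7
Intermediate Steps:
b = -4217/1590 (b = -54*1/53 + 49*(-1/30) = -54/53 - 49/30 = -4217/1590 ≈ -2.6522)
Y*(b - 74) = -67*(-4217/1590 - 74) = -67*(-121877/1590) = 8165759/1590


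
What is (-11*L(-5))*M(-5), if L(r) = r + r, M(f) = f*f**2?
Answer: -13750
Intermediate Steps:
M(f) = f**3
L(r) = 2*r
(-11*L(-5))*M(-5) = -22*(-5)*(-5)**3 = -11*(-10)*(-125) = 110*(-125) = -13750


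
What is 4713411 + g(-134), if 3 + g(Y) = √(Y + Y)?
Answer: 4713408 + 2*I*√67 ≈ 4.7134e+6 + 16.371*I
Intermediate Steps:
g(Y) = -3 + √2*√Y (g(Y) = -3 + √(Y + Y) = -3 + √(2*Y) = -3 + √2*√Y)
4713411 + g(-134) = 4713411 + (-3 + √2*√(-134)) = 4713411 + (-3 + √2*(I*√134)) = 4713411 + (-3 + 2*I*√67) = 4713408 + 2*I*√67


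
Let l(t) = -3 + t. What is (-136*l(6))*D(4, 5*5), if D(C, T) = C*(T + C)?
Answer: -47328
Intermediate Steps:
D(C, T) = C*(C + T)
(-136*l(6))*D(4, 5*5) = (-136*(-3 + 6))*(4*(4 + 5*5)) = (-136*3)*(4*(4 + 25)) = -1632*29 = -408*116 = -47328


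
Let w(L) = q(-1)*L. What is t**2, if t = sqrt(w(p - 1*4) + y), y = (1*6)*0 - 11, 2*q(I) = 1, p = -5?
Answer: -31/2 ≈ -15.500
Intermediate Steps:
q(I) = 1/2 (q(I) = (1/2)*1 = 1/2)
w(L) = L/2
y = -11 (y = 6*0 - 11 = 0 - 11 = -11)
t = I*sqrt(62)/2 (t = sqrt((-5 - 1*4)/2 - 11) = sqrt((-5 - 4)/2 - 11) = sqrt((1/2)*(-9) - 11) = sqrt(-9/2 - 11) = sqrt(-31/2) = I*sqrt(62)/2 ≈ 3.937*I)
t**2 = (I*sqrt(62)/2)**2 = -31/2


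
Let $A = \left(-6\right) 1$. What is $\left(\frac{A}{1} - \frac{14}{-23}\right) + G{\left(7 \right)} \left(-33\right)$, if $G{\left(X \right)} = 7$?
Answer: $- \frac{5437}{23} \approx -236.39$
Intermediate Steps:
$A = -6$
$\left(\frac{A}{1} - \frac{14}{-23}\right) + G{\left(7 \right)} \left(-33\right) = \left(- \frac{6}{1} - \frac{14}{-23}\right) + 7 \left(-33\right) = \left(\left(-6\right) 1 - - \frac{14}{23}\right) - 231 = \left(-6 + \frac{14}{23}\right) - 231 = - \frac{124}{23} - 231 = - \frac{5437}{23}$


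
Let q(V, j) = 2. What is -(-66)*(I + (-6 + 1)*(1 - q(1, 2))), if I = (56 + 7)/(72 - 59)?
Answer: 8448/13 ≈ 649.85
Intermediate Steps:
I = 63/13 ≈ 4.8462
-(-66)*(I + (-6 + 1)*(1 - q(1, 2))) = -(-66)*(63/13 + (-6 + 1)*(1 - 1*2)) = -(-66)*(63/13 - 5*(1 - 2)) = -(-66)*(63/13 - 5*(-1)) = -(-66)*(63/13 + 5) = -(-66)*128/13 = -1*(-8448/13) = 8448/13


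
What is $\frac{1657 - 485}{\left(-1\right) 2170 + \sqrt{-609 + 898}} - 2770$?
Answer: $- \frac{5964982}{2153} \approx -2770.5$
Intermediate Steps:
$\frac{1657 - 485}{\left(-1\right) 2170 + \sqrt{-609 + 898}} - 2770 = \frac{1172}{-2170 + \sqrt{289}} - 2770 = \frac{1172}{-2170 + 17} - 2770 = \frac{1172}{-2153} - 2770 = 1172 \left(- \frac{1}{2153}\right) - 2770 = - \frac{1172}{2153} - 2770 = - \frac{5964982}{2153}$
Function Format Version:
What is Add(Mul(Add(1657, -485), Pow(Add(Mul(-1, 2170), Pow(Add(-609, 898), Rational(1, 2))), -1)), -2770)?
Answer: Rational(-5964982, 2153) ≈ -2770.5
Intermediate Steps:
Add(Mul(Add(1657, -485), Pow(Add(Mul(-1, 2170), Pow(Add(-609, 898), Rational(1, 2))), -1)), -2770) = Add(Mul(1172, Pow(Add(-2170, Pow(289, Rational(1, 2))), -1)), -2770) = Add(Mul(1172, Pow(Add(-2170, 17), -1)), -2770) = Add(Mul(1172, Pow(-2153, -1)), -2770) = Add(Mul(1172, Rational(-1, 2153)), -2770) = Add(Rational(-1172, 2153), -2770) = Rational(-5964982, 2153)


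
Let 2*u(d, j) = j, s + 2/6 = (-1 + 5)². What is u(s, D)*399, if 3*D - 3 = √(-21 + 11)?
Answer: 399/2 + 133*I*√10/2 ≈ 199.5 + 210.29*I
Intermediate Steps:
s = 47/3 (s = -⅓ + (-1 + 5)² = -⅓ + 4² = -⅓ + 16 = 47/3 ≈ 15.667)
D = 1 + I*√10/3 (D = 1 + √(-21 + 11)/3 = 1 + √(-10)/3 = 1 + (I*√10)/3 = 1 + I*√10/3 ≈ 1.0 + 1.0541*I)
u(d, j) = j/2
u(s, D)*399 = ((1 + I*√10/3)/2)*399 = (½ + I*√10/6)*399 = 399/2 + 133*I*√10/2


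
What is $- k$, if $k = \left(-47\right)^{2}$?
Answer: $-2209$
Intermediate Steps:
$k = 2209$
$- k = \left(-1\right) 2209 = -2209$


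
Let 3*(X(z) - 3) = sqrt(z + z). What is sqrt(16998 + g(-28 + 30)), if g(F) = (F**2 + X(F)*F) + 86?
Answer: sqrt(153858)/3 ≈ 130.75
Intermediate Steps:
X(z) = 3 + sqrt(2)*sqrt(z)/3 (X(z) = 3 + sqrt(z + z)/3 = 3 + sqrt(2*z)/3 = 3 + (sqrt(2)*sqrt(z))/3 = 3 + sqrt(2)*sqrt(z)/3)
g(F) = 86 + F**2 + F*(3 + sqrt(2)*sqrt(F)/3) (g(F) = (F**2 + (3 + sqrt(2)*sqrt(F)/3)*F) + 86 = (F**2 + F*(3 + sqrt(2)*sqrt(F)/3)) + 86 = 86 + F**2 + F*(3 + sqrt(2)*sqrt(F)/3))
sqrt(16998 + g(-28 + 30)) = sqrt(16998 + (86 + (-28 + 30)**2 + 3*(-28 + 30) + sqrt(2)*(-28 + 30)**(3/2)/3)) = sqrt(16998 + (86 + 2**2 + 3*2 + sqrt(2)*2**(3/2)/3)) = sqrt(16998 + (86 + 4 + 6 + sqrt(2)*(2*sqrt(2))/3)) = sqrt(16998 + (86 + 4 + 6 + 4/3)) = sqrt(16998 + 292/3) = sqrt(51286/3) = sqrt(153858)/3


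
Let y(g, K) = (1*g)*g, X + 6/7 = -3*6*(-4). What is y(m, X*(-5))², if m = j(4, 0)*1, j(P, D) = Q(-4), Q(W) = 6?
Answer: 1296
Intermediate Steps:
j(P, D) = 6
X = 498/7 (X = -6/7 - 3*6*(-4) = -6/7 - 18*(-4) = -6/7 + 72 = 498/7 ≈ 71.143)
m = 6 (m = 6*1 = 6)
y(g, K) = g² (y(g, K) = g*g = g²)
y(m, X*(-5))² = (6²)² = 36² = 1296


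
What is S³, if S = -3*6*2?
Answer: -46656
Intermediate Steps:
S = -36 (S = -18*2 = -36)
S³ = (-36)³ = -46656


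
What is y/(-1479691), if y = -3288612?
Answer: 3288612/1479691 ≈ 2.2225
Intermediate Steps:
y/(-1479691) = -3288612/(-1479691) = -3288612*(-1/1479691) = 3288612/1479691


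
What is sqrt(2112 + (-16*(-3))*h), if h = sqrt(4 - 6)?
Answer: 4*sqrt(132 + 3*I*sqrt(2)) ≈ 45.962 + 0.73845*I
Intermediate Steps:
h = I*sqrt(2) (h = sqrt(-2) = I*sqrt(2) ≈ 1.4142*I)
sqrt(2112 + (-16*(-3))*h) = sqrt(2112 + (-16*(-3))*(I*sqrt(2))) = sqrt(2112 + 48*(I*sqrt(2))) = sqrt(2112 + 48*I*sqrt(2))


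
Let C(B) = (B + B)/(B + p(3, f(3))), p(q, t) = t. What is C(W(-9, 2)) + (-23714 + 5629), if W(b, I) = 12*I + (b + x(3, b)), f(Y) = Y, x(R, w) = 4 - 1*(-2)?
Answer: -72333/4 ≈ -18083.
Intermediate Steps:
x(R, w) = 6 (x(R, w) = 4 + 2 = 6)
W(b, I) = 6 + b + 12*I (W(b, I) = 12*I + (b + 6) = 12*I + (6 + b) = 6 + b + 12*I)
C(B) = 2*B/(3 + B) (C(B) = (B + B)/(B + 3) = (2*B)/(3 + B) = 2*B/(3 + B))
C(W(-9, 2)) + (-23714 + 5629) = 2*(6 - 9 + 12*2)/(3 + (6 - 9 + 12*2)) + (-23714 + 5629) = 2*(6 - 9 + 24)/(3 + (6 - 9 + 24)) - 18085 = 2*21/(3 + 21) - 18085 = 2*21/24 - 18085 = 2*21*(1/24) - 18085 = 7/4 - 18085 = -72333/4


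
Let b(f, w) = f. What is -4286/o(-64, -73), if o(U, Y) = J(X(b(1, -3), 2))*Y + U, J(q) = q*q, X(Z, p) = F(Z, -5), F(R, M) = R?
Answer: 4286/137 ≈ 31.285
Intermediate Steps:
X(Z, p) = Z
J(q) = q**2
o(U, Y) = U + Y (o(U, Y) = 1**2*Y + U = 1*Y + U = Y + U = U + Y)
-4286/o(-64, -73) = -4286/(-64 - 73) = -4286/(-137) = -4286*(-1/137) = 4286/137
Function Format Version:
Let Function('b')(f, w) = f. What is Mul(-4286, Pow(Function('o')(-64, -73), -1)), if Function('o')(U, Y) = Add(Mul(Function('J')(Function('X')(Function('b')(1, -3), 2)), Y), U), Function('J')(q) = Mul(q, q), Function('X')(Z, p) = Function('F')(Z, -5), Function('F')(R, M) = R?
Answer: Rational(4286, 137) ≈ 31.285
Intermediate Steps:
Function('X')(Z, p) = Z
Function('J')(q) = Pow(q, 2)
Function('o')(U, Y) = Add(U, Y) (Function('o')(U, Y) = Add(Mul(Pow(1, 2), Y), U) = Add(Mul(1, Y), U) = Add(Y, U) = Add(U, Y))
Mul(-4286, Pow(Function('o')(-64, -73), -1)) = Mul(-4286, Pow(Add(-64, -73), -1)) = Mul(-4286, Pow(-137, -1)) = Mul(-4286, Rational(-1, 137)) = Rational(4286, 137)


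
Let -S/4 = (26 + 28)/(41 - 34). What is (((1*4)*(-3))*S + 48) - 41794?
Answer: -289630/7 ≈ -41376.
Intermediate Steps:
S = -216/7 (S = -4*(26 + 28)/(41 - 34) = -216/7 ≈ -30.857)
(((1*4)*(-3))*S + 48) - 41794 = (((1*4)*(-3))*(-216/7) + 48) - 41794 = ((4*(-3))*(-216/7) + 48) - 41794 = (-12*(-216/7) + 48) - 41794 = (2592/7 + 48) - 41794 = 2928/7 - 41794 = -289630/7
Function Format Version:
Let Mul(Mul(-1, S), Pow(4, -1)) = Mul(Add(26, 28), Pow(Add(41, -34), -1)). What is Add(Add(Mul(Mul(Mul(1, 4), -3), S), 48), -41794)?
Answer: Rational(-289630, 7) ≈ -41376.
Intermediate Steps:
S = Rational(-216, 7) (S = Mul(-4, Mul(Add(26, 28), Pow(Add(41, -34), -1))) = Mul(-4, Mul(54, Pow(7, -1))) = Mul(-4, Mul(54, Rational(1, 7))) = Mul(-4, Rational(54, 7)) = Rational(-216, 7) ≈ -30.857)
Add(Add(Mul(Mul(Mul(1, 4), -3), S), 48), -41794) = Add(Add(Mul(Mul(Mul(1, 4), -3), Rational(-216, 7)), 48), -41794) = Add(Add(Mul(Mul(4, -3), Rational(-216, 7)), 48), -41794) = Add(Add(Mul(-12, Rational(-216, 7)), 48), -41794) = Add(Add(Rational(2592, 7), 48), -41794) = Add(Rational(2928, 7), -41794) = Rational(-289630, 7)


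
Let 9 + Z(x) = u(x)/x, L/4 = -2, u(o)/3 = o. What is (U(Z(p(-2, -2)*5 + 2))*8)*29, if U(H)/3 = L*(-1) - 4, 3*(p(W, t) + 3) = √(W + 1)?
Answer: 2784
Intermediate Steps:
u(o) = 3*o
L = -8 (L = 4*(-2) = -8)
p(W, t) = -3 + √(1 + W)/3 (p(W, t) = -3 + √(W + 1)/3 = -3 + √(1 + W)/3)
Z(x) = -6 (Z(x) = -9 + (3*x)/x = -9 + 3 = -6)
U(H) = 12 (U(H) = 3*(-8*(-1) - 4) = 3*(8 - 4) = 3*4 = 12)
(U(Z(p(-2, -2)*5 + 2))*8)*29 = (12*8)*29 = 96*29 = 2784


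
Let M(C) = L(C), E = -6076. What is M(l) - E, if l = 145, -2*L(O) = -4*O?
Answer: 6366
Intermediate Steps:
L(O) = 2*O (L(O) = -(-2)*O = 2*O)
M(C) = 2*C
M(l) - E = 2*145 - 1*(-6076) = 290 + 6076 = 6366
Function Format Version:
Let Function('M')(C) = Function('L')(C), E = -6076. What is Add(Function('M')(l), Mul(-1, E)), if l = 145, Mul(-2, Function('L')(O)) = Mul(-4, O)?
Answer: 6366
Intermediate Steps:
Function('L')(O) = Mul(2, O) (Function('L')(O) = Mul(Rational(-1, 2), Mul(-4, O)) = Mul(2, O))
Function('M')(C) = Mul(2, C)
Add(Function('M')(l), Mul(-1, E)) = Add(Mul(2, 145), Mul(-1, -6076)) = Add(290, 6076) = 6366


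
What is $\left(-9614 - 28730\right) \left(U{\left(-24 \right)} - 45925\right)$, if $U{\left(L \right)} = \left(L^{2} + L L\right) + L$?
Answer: $1717696168$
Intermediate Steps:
$U{\left(L \right)} = L + 2 L^{2}$ ($U{\left(L \right)} = \left(L^{2} + L^{2}\right) + L = 2 L^{2} + L = L + 2 L^{2}$)
$\left(-9614 - 28730\right) \left(U{\left(-24 \right)} - 45925\right) = \left(-9614 - 28730\right) \left(- 24 \left(1 + 2 \left(-24\right)\right) - 45925\right) = - 38344 \left(- 24 \left(1 - 48\right) - 45925\right) = - 38344 \left(\left(-24\right) \left(-47\right) - 45925\right) = - 38344 \left(1128 - 45925\right) = \left(-38344\right) \left(-44797\right) = 1717696168$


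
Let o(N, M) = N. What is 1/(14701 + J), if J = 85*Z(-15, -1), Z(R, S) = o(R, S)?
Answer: 1/13426 ≈ 7.4482e-5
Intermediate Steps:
Z(R, S) = R
J = -1275 (J = 85*(-15) = -1275)
1/(14701 + J) = 1/(14701 - 1275) = 1/13426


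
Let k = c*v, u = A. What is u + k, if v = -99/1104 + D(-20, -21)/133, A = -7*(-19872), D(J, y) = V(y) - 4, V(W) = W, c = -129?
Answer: 6810059157/48944 ≈ 1.3914e+5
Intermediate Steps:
D(J, y) = -4 + y (D(J, y) = y - 4 = -4 + y)
A = 139104
v = -13589/48944 (v = -99/1104 + (-4 - 21)/133 = -99*1/1104 - 25*1/133 = -33/368 - 25/133 = -13589/48944 ≈ -0.27764)
u = 139104
k = 1752981/48944 (k = -129*(-13589/48944) = 1752981/48944 ≈ 35.816)
u + k = 139104 + 1752981/48944 = 6810059157/48944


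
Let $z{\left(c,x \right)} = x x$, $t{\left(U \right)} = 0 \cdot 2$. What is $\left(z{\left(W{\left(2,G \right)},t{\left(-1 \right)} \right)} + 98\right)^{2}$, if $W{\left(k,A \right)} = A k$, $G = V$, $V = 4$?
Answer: $9604$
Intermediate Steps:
$G = 4$
$t{\left(U \right)} = 0$
$z{\left(c,x \right)} = x^{2}$
$\left(z{\left(W{\left(2,G \right)},t{\left(-1 \right)} \right)} + 98\right)^{2} = \left(0^{2} + 98\right)^{2} = \left(0 + 98\right)^{2} = 98^{2} = 9604$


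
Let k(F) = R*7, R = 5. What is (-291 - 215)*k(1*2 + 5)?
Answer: -17710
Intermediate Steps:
k(F) = 35 (k(F) = 5*7 = 35)
(-291 - 215)*k(1*2 + 5) = (-291 - 215)*35 = -506*35 = -17710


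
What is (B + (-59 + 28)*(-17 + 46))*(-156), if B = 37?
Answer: 134472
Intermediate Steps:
(B + (-59 + 28)*(-17 + 46))*(-156) = (37 + (-59 + 28)*(-17 + 46))*(-156) = (37 - 31*29)*(-156) = (37 - 899)*(-156) = -862*(-156) = 134472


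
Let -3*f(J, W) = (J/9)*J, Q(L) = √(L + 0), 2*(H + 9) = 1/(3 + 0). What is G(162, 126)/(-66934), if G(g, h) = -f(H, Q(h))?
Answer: -2809/65059848 ≈ -4.3176e-5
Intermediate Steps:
H = -53/6 (H = -9 + 1/(2*(3 + 0)) = -9 + (½)/3 = -9 + (½)*(⅓) = -9 + ⅙ = -53/6 ≈ -8.8333)
Q(L) = √L
f(J, W) = -J²/27 (f(J, W) = -J/9*J/3 = -J²/27)
G(g, h) = 2809/972 (G(g, h) = -(-1)*(-53/6)²/27 = -(-1)*2809/(27*36) = -1*(-2809/972) = 2809/972)
G(162, 126)/(-66934) = (2809/972)/(-66934) = (2809/972)*(-1/66934) = -2809/65059848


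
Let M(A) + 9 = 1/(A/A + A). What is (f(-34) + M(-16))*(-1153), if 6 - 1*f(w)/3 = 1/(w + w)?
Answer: -10558021/1020 ≈ -10351.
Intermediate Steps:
f(w) = 18 - 3/(2*w) (f(w) = 18 - 3/(w + w) = 18 - 3*1/(2*w) = 18 - 3/(2*w))
M(A) = -9 + 1/(1 + A) (M(A) = -9 + 1/(A/A + A) = -9 + 1/(1 + A))
(f(-34) + M(-16))*(-1153) = ((18 - 3/2/(-34)) + (-8 - 9*(-16))/(1 - 16))*(-1153) = ((18 - 3/2*(-1/34)) + (-8 + 144)/(-15))*(-1153) = ((18 + 3/68) - 1/15*136)*(-1153) = (1227/68 - 136/15)*(-1153) = (9157/1020)*(-1153) = -10558021/1020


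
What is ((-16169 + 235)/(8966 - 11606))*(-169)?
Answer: -1346423/1320 ≈ -1020.0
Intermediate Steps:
((-16169 + 235)/(8966 - 11606))*(-169) = -15934/(-2640)*(-169) = -15934*(-1/2640)*(-169) = (7967/1320)*(-169) = -1346423/1320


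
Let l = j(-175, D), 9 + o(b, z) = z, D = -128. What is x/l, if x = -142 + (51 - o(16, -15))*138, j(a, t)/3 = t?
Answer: -319/12 ≈ -26.583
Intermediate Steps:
o(b, z) = -9 + z
j(a, t) = 3*t
l = -384 (l = 3*(-128) = -384)
x = 10208 (x = -142 + (51 - (-9 - 15))*138 = -142 + (51 - 1*(-24))*138 = -142 + (51 + 24)*138 = -142 + 75*138 = -142 + 10350 = 10208)
x/l = 10208/(-384) = 10208*(-1/384) = -319/12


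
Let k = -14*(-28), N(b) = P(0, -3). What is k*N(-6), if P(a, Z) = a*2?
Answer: 0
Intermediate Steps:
P(a, Z) = 2*a
N(b) = 0 (N(b) = 2*0 = 0)
k = 392
k*N(-6) = 392*0 = 0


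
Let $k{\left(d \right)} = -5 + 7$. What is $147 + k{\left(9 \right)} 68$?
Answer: $283$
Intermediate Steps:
$k{\left(d \right)} = 2$
$147 + k{\left(9 \right)} 68 = 147 + 2 \cdot 68 = 147 + 136 = 283$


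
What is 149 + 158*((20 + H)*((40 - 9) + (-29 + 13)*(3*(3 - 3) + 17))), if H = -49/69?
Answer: -50671537/69 ≈ -7.3437e+5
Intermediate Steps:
H = -49/69 (H = -49*1/69 = -49/69 ≈ -0.71014)
149 + 158*((20 + H)*((40 - 9) + (-29 + 13)*(3*(3 - 3) + 17))) = 149 + 158*((20 - 49/69)*((40 - 9) + (-29 + 13)*(3*(3 - 3) + 17))) = 149 + 158*(1331*(31 - 16*(3*0 + 17))/69) = 149 + 158*(1331*(31 - 16*(0 + 17))/69) = 149 + 158*(1331*(31 - 16*17)/69) = 149 + 158*(1331*(31 - 272)/69) = 149 + 158*((1331/69)*(-241)) = 149 + 158*(-320771/69) = 149 - 50681818/69 = -50671537/69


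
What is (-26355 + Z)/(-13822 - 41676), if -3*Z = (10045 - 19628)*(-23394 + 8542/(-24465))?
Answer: 783813559663/581896530 ≈ 1347.0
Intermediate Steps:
Z = -783537227488/10485 (Z = -(10045 - 19628)*(-23394 + 8542/(-24465))/3 = -(-9583)*(-23394 + 8542*(-1/24465))/3 = -(-9583)*(-23394 - 8542/24465)/3 = -(-9583)*(-572342752)/(3*24465) = -⅓*783537227488/3495 = -783537227488/10485 ≈ -7.4729e+7)
(-26355 + Z)/(-13822 - 41676) = (-26355 - 783537227488/10485)/(-13822 - 41676) = -783813559663/10485/(-55498) = -783813559663/10485*(-1/55498) = 783813559663/581896530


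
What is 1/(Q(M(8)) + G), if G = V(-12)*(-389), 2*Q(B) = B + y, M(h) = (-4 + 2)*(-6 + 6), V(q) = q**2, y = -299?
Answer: -2/112331 ≈ -1.7805e-5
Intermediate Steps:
M(h) = 0 (M(h) = -2*0 = 0)
Q(B) = -299/2 + B/2 (Q(B) = (B - 299)/2 = (-299 + B)/2 = -299/2 + B/2)
G = -56016 (G = (-12)**2*(-389) = 144*(-389) = -56016)
1/(Q(M(8)) + G) = 1/((-299/2 + (1/2)*0) - 56016) = 1/((-299/2 + 0) - 56016) = 1/(-299/2 - 56016) = 1/(-112331/2) = -2/112331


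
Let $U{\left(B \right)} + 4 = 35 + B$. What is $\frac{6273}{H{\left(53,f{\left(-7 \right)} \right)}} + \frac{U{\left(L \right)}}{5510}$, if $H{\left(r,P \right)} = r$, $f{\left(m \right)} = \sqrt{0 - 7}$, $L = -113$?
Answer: $\frac{17279942}{146015} \approx 118.34$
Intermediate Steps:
$U{\left(B \right)} = 31 + B$ ($U{\left(B \right)} = -4 + \left(35 + B\right) = 31 + B$)
$f{\left(m \right)} = i \sqrt{7}$ ($f{\left(m \right)} = \sqrt{-7} = i \sqrt{7}$)
$\frac{6273}{H{\left(53,f{\left(-7 \right)} \right)}} + \frac{U{\left(L \right)}}{5510} = \frac{6273}{53} + \frac{31 - 113}{5510} = 6273 \cdot \frac{1}{53} - \frac{41}{2755} = \frac{6273}{53} - \frac{41}{2755} = \frac{17279942}{146015}$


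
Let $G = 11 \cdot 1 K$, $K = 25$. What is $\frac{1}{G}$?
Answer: $\frac{1}{275} \approx 0.0036364$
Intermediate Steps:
$G = 275$ ($G = 11 \cdot 1 \cdot 25 = 11 \cdot 25 = 275$)
$\frac{1}{G} = \frac{1}{275}$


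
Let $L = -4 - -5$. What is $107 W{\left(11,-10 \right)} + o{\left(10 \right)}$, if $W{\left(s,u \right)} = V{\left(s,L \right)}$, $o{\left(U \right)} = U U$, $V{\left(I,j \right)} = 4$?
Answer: $528$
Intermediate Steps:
$L = 1$ ($L = -4 + 5 = 1$)
$o{\left(U \right)} = U^{2}$
$W{\left(s,u \right)} = 4$
$107 W{\left(11,-10 \right)} + o{\left(10 \right)} = 107 \cdot 4 + 10^{2} = 428 + 100 = 528$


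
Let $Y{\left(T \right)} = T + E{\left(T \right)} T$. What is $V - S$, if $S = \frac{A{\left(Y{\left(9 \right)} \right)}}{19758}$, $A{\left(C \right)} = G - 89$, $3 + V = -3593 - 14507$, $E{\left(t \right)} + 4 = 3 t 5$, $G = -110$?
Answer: $- \frac{357678875}{19758} \approx -18103.0$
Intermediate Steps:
$E{\left(t \right)} = -4 + 15 t$ ($E{\left(t \right)} = -4 + 3 t 5 = -4 + 15 t$)
$V = -18103$ ($V = -3 - 18100 = -18103$)
$Y{\left(T \right)} = T + T \left(-4 + 15 T\right)$ ($Y{\left(T \right)} = T + \left(-4 + 15 T\right) T = T + T \left(-4 + 15 T\right)$)
$A{\left(C \right)} = -199$ ($A{\left(C \right)} = -110 - 89 = -199$)
$S = - \frac{199}{19758} \approx -0.010072$
$V - S = -18103 - - \frac{199}{19758} = -18103 + \frac{199}{19758} = - \frac{357678875}{19758}$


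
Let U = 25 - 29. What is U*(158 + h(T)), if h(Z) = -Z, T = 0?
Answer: -632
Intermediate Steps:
U = -4
U*(158 + h(T)) = -4*(158 - 1*0) = -4*(158 + 0) = -4*158 = -632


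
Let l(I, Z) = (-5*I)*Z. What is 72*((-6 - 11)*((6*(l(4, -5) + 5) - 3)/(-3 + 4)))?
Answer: -767448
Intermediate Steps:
l(I, Z) = -5*I*Z
72*((-6 - 11)*((6*(l(4, -5) + 5) - 3)/(-3 + 4))) = 72*((-6 - 11)*((6*(-5*4*(-5) + 5) - 3)/(-3 + 4))) = 72*(-17*(6*(100 + 5) - 3)/1) = 72*(-17*(6*105 - 3)) = 72*(-17*(630 - 3)) = 72*(-10659) = -767448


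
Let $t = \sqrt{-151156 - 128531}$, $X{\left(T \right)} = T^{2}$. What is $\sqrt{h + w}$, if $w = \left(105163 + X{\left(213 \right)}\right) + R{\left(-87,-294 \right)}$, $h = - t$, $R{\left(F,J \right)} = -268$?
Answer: $\sqrt{150264 - i \sqrt{279687}} \approx 387.64 - 0.6822 i$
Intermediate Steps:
$t = i \sqrt{279687}$ ($t = \sqrt{-279687} = i \sqrt{279687} \approx 528.85 i$)
$h = - i \sqrt{279687} \approx - 528.85 i$
$w = 150264$ ($w = \left(105163 + 213^{2}\right) - 268 = \left(105163 + 45369\right) - 268 = 150532 - 268 = 150264$)
$\sqrt{h + w} = \sqrt{- i \sqrt{279687} + 150264} = \sqrt{150264 - i \sqrt{279687}}$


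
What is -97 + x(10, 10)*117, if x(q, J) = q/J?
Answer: 20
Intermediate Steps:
-97 + x(10, 10)*117 = -97 + (10/10)*117 = -97 + (10*(⅒))*117 = -97 + 1*117 = -97 + 117 = 20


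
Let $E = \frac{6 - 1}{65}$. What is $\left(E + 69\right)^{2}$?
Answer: $\frac{806404}{169} \approx 4771.6$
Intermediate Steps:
$E = \frac{1}{13}$ ($E = 5 \cdot \frac{1}{65} = \frac{1}{13} \approx 0.076923$)
$\left(E + 69\right)^{2} = \left(\frac{1}{13} + 69\right)^{2} = \left(\frac{898}{13}\right)^{2} = \frac{806404}{169}$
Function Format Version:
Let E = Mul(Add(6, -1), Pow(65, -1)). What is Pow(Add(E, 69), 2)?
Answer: Rational(806404, 169) ≈ 4771.6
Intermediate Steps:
E = Rational(1, 13) (E = Mul(5, Rational(1, 65)) = Rational(1, 13) ≈ 0.076923)
Pow(Add(E, 69), 2) = Pow(Add(Rational(1, 13), 69), 2) = Pow(Rational(898, 13), 2) = Rational(806404, 169)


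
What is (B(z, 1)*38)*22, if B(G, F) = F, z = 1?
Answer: 836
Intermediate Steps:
(B(z, 1)*38)*22 = (1*38)*22 = 38*22 = 836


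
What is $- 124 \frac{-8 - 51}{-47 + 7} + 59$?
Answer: $- \frac{1239}{10} \approx -123.9$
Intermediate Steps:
$- 124 \frac{-8 - 51}{-47 + 7} + 59 = - 124 \left(- \frac{59}{-40}\right) + 59 = - 124 \left(\left(-59\right) \left(- \frac{1}{40}\right)\right) + 59 = \left(-124\right) \frac{59}{40} + 59 = - \frac{1829}{10} + 59 = - \frac{1239}{10}$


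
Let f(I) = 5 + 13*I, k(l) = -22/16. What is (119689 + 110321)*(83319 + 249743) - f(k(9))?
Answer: 612860725063/8 ≈ 7.6608e+10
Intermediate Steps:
k(l) = -11/8 (k(l) = -22*1/16 = -11/8)
(119689 + 110321)*(83319 + 249743) - f(k(9)) = (119689 + 110321)*(83319 + 249743) - (5 + 13*(-11/8)) = 230010*333062 - (5 - 143/8) = 76607590620 - 1*(-103/8) = 76607590620 + 103/8 = 612860725063/8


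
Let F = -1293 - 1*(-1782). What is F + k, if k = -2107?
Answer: -1618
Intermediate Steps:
F = 489 (F = -1293 + 1782 = 489)
F + k = 489 - 2107 = -1618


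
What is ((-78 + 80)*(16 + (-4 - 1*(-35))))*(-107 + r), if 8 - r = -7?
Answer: -8648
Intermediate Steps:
r = 15 (r = 8 - 1*(-7) = 8 + 7 = 15)
((-78 + 80)*(16 + (-4 - 1*(-35))))*(-107 + r) = ((-78 + 80)*(16 + (-4 - 1*(-35))))*(-107 + 15) = (2*(16 + (-4 + 35)))*(-92) = (2*(16 + 31))*(-92) = (2*47)*(-92) = 94*(-92) = -8648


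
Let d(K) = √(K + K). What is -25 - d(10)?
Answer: -25 - 2*√5 ≈ -29.472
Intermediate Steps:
d(K) = √2*√K (d(K) = √(2*K) = √2*√K)
-25 - d(10) = -25 - √2*√10 = -25 - 2*√5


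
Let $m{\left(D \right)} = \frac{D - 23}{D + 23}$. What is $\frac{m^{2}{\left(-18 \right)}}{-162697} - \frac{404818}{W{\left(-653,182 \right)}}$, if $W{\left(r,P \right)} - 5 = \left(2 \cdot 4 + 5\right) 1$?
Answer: $- \frac{823283441954}{36606825} \approx -22490.0$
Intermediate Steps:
$W{\left(r,P \right)} = 18$ ($W{\left(r,P \right)} = 5 + \left(2 \cdot 4 + 5\right) 1 = 5 + \left(8 + 5\right) 1 = 5 + 13 \cdot 1 = 5 + 13 = 18$)
$m{\left(D \right)} = \frac{-23 + D}{23 + D}$
$\frac{m^{2}{\left(-18 \right)}}{-162697} - \frac{404818}{W{\left(-653,182 \right)}} = \frac{\left(\frac{-23 - 18}{23 - 18}\right)^{2}}{-162697} - \frac{404818}{18} = \left(\frac{1}{5} \left(-41\right)\right)^{2} \left(- \frac{1}{162697}\right) - \frac{202409}{9} = \left(- \frac{41}{5}\right)^{2} \left(- \frac{1}{162697}\right) - \frac{202409}{9} = \frac{1681}{25} \left(- \frac{1}{162697}\right) - \frac{202409}{9} = - \frac{1681}{4067425} - \frac{202409}{9} = - \frac{823283441954}{36606825}$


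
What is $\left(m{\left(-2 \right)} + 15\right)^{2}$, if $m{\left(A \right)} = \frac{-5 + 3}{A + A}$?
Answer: $\frac{961}{4} \approx 240.25$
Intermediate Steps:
$m{\left(A \right)} = - \frac{1}{A}$ ($m{\left(A \right)} = - \frac{2}{2 A} = - 2 \frac{1}{2 A} = - \frac{1}{A}$)
$\left(m{\left(-2 \right)} + 15\right)^{2} = \left(- \frac{1}{-2} + 15\right)^{2} = \left(\left(-1\right) \left(- \frac{1}{2}\right) + 15\right)^{2} = \left(\frac{1}{2} + 15\right)^{2} = \left(\frac{31}{2}\right)^{2} = \frac{961}{4}$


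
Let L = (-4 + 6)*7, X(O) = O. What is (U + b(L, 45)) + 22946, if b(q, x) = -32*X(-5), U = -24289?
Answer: -1183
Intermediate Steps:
L = 14 (L = 2*7 = 14)
b(q, x) = 160 (b(q, x) = -32*(-5) = 160)
(U + b(L, 45)) + 22946 = (-24289 + 160) + 22946 = -24129 + 22946 = -1183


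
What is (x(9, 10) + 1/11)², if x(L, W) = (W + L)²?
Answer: 15776784/121 ≈ 1.3039e+5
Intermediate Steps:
x(L, W) = (L + W)²
(x(9, 10) + 1/11)² = ((9 + 10)² + 1/11)² = (19² + 1/11)² = (361 + 1/11)² = (3972/11)² = 15776784/121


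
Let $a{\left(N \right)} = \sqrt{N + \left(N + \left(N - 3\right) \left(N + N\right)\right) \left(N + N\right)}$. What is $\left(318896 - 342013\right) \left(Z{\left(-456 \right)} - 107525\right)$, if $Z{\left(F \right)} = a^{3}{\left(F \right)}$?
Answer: $2485655425 + 17631570768720 i \sqrt{95338770} \approx 2.4857 \cdot 10^{9} + 1.7216 \cdot 10^{17} i$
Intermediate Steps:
$a{\left(N \right)} = \sqrt{N + 2 N \left(N + 2 N \left(-3 + N\right)\right)}$ ($a{\left(N \right)} = \sqrt{N + \left(N + \left(-3 + N\right) 2 N\right) 2 N} = \sqrt{N + \left(N + 2 N \left(-3 + N\right)\right) 2 N} = \sqrt{N + 2 N \left(N + 2 N \left(-3 + N\right)\right)}$)
$Z{\left(F \right)} = \left(F \left(1 - 10 F + 4 F^{2}\right)\right)^{\frac{3}{2}}$ ($Z{\left(F \right)} = \left(\sqrt{F \left(1 - 10 F + 4 F^{2}\right)}\right)^{3} = \left(F \left(1 - 10 F + 4 F^{2}\right)\right)^{\frac{3}{2}}$)
$\left(318896 - 342013\right) \left(Z{\left(-456 \right)} - 107525\right) = \left(318896 - 342013\right) \left(\left(- 456 \left(1 - -4560 + 4 \left(-456\right)^{2}\right)\right)^{\frac{3}{2}} - 107525\right) = - 23117 \left(\left(- 456 \left(1 + 4560 + 4 \cdot 207936\right)\right)^{\frac{3}{2}} - 107525\right) = - 23117 \left(\left(- 456 \left(1 + 4560 + 831744\right)\right)^{\frac{3}{2}} - 107525\right) = - 23117 \left(\left(\left(-456\right) 836305\right)^{\frac{3}{2}} - 107525\right) = - 23117 \left(\left(-381355080\right)^{\frac{3}{2}} - 107525\right) = - 23117 \left(- 762710160 i \sqrt{95338770} - 107525\right) = - 23117 \left(-107525 - 762710160 i \sqrt{95338770}\right) = 2485655425 + 17631570768720 i \sqrt{95338770}$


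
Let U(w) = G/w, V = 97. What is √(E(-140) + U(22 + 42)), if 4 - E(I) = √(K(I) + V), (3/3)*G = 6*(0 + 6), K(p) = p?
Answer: √(73 - 16*I*√43)/4 ≈ 2.5051 - 1.3088*I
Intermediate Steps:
G = 36 (G = 6*(0 + 6) = 6*6 = 36)
E(I) = 4 - √(97 + I) (E(I) = 4 - √(I + 97) = 4 - √(97 + I))
U(w) = 36/w
√(E(-140) + U(22 + 42)) = √((4 - √(97 - 140)) + 36/(22 + 42)) = √((4 - √(-43)) + 36/64) = √((4 - I*√43) + 36*(1/64)) = √((4 - I*√43) + 9/16) = √(73/16 - I*√43)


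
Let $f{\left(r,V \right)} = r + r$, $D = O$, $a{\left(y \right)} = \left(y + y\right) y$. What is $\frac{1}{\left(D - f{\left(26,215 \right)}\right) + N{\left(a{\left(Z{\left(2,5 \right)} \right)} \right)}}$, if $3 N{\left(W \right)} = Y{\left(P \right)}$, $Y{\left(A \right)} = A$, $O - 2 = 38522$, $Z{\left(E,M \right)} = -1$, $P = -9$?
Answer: $\frac{1}{38469} \approx 2.5995 \cdot 10^{-5}$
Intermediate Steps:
$a{\left(y \right)} = 2 y^{2}$ ($a{\left(y \right)} = 2 y y = 2 y^{2}$)
$O = 38524$ ($O = 2 + 38522 = 38524$)
$D = 38524$
$f{\left(r,V \right)} = 2 r$
$N{\left(W \right)} = -3$ ($N{\left(W \right)} = \frac{1}{3} \left(-9\right) = -3$)
$\frac{1}{\left(D - f{\left(26,215 \right)}\right) + N{\left(a{\left(Z{\left(2,5 \right)} \right)} \right)}} = \frac{1}{\left(38524 - 2 \cdot 26\right) - 3} = \frac{1}{\left(38524 - 52\right) - 3} = \frac{1}{38472 - 3} = \frac{1}{38469}$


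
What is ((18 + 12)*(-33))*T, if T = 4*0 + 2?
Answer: -1980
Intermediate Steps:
T = 2 (T = 0 + 2 = 2)
((18 + 12)*(-33))*T = ((18 + 12)*(-33))*2 = (30*(-33))*2 = -990*2 = -1980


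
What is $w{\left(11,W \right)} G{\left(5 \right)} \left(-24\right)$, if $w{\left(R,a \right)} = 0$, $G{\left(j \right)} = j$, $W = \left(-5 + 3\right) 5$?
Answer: $0$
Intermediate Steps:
$W = -10$ ($W = \left(-2\right) 5 = -10$)
$w{\left(11,W \right)} G{\left(5 \right)} \left(-24\right) = 0 \cdot 5 \left(-24\right) = 0 \left(-24\right) = 0$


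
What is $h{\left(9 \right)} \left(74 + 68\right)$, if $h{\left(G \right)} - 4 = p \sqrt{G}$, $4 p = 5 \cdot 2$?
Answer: $1633$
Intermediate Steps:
$p = \frac{5}{2}$ ($p = \frac{5 \cdot 2}{4} = \frac{1}{4} \cdot 10 = \frac{5}{2} \approx 2.5$)
$h{\left(G \right)} = 4 + \frac{5 \sqrt{G}}{2}$
$h{\left(9 \right)} \left(74 + 68\right) = \left(4 + \frac{5 \sqrt{9}}{2}\right) \left(74 + 68\right) = \left(4 + \frac{5}{2} \cdot 3\right) 142 = \left(4 + \frac{15}{2}\right) 142 = \frac{23}{2} \cdot 142 = 1633$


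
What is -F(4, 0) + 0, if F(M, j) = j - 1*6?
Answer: 6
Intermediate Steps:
F(M, j) = -6 + j (F(M, j) = j - 6 = -6 + j)
-F(4, 0) + 0 = -(-6 + 0) + 0 = -1*(-6) + 0 = 6 + 0 = 6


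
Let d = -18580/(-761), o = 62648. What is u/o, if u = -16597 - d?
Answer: -12648897/47675128 ≈ -0.26531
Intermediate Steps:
d = 18580/761 (d = -18580*(-1/761) = 18580/761 ≈ 24.415)
u = -12648897/761 (u = -16597 - 1*18580/761 = -16597 - 18580/761 = -12648897/761 ≈ -16621.)
u/o = -12648897/761/62648 = -12648897/761*1/62648 = -12648897/47675128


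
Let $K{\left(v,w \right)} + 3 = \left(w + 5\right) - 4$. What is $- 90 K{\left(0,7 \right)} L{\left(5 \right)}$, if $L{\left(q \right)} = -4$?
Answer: $1800$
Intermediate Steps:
$K{\left(v,w \right)} = -2 + w$ ($K{\left(v,w \right)} = -3 + \left(\left(w + 5\right) - 4\right) = -3 + \left(\left(5 + w\right) - 4\right) = -3 + \left(1 + w\right) = -2 + w$)
$- 90 K{\left(0,7 \right)} L{\left(5 \right)} = - 90 \left(-2 + 7\right) \left(-4\right) = \left(-90\right) 5 \left(-4\right) = \left(-450\right) \left(-4\right) = 1800$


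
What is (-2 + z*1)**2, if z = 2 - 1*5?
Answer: 25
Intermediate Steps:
z = -3 (z = 2 - 5 = -3)
(-2 + z*1)**2 = (-2 - 3*1)**2 = (-2 - 3)**2 = (-5)**2 = 25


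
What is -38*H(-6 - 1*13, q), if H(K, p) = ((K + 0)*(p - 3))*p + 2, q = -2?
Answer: 7144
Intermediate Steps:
H(K, p) = 2 + K*p*(-3 + p) (H(K, p) = (K*(-3 + p))*p + 2 = K*p*(-3 + p) + 2 = 2 + K*p*(-3 + p))
-38*H(-6 - 1*13, q) = -38*(2 + (-6 - 1*13)*(-2)² - 3*(-6 - 1*13)*(-2)) = -38*(2 + (-6 - 13)*4 - 3*(-6 - 13)*(-2)) = -38*(2 - 19*4 - 3*(-19)*(-2)) = -38*(2 - 76 - 114) = -38*(-188) = 7144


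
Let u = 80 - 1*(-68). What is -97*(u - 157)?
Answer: 873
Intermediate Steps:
u = 148 (u = 80 + 68 = 148)
-97*(u - 157) = -97*(148 - 157) = -97*(-9) = 873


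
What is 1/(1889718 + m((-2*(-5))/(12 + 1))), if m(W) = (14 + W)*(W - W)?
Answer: 1/1889718 ≈ 5.2918e-7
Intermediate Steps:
m(W) = 0 (m(W) = (14 + W)*0 = 0)
1/(1889718 + m((-2*(-5))/(12 + 1))) = 1/(1889718 + 0) = 1/1889718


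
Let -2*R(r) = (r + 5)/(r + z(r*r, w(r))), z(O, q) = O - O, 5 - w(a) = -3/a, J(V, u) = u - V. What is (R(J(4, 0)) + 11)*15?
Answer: 1335/8 ≈ 166.88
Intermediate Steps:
w(a) = 5 + 3/a (w(a) = 5 - (-3)/a = 5 + 3/a)
z(O, q) = 0
R(r) = -(5 + r)/(2*r) (R(r) = -(r + 5)/(2*(r + 0)) = -(5 + r)/(2*r))
(R(J(4, 0)) + 11)*15 = ((-5 - (0 - 1*4))/(2*(0 - 1*4)) + 11)*15 = ((-5 - (0 - 4))/(2*(0 - 4)) + 11)*15 = ((½)*(-5 - 1*(-4))/(-4) + 11)*15 = ((½)*(-¼)*(-5 + 4) + 11)*15 = ((½)*(-¼)*(-1) + 11)*15 = (⅛ + 11)*15 = (89/8)*15 = 1335/8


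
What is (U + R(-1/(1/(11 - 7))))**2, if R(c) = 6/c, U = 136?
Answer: 72361/4 ≈ 18090.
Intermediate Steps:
(U + R(-1/(1/(11 - 7))))**2 = (136 + 6/((-1/(1/(11 - 7)))))**2 = (136 + 6/((-1/(1/4))))**2 = (136 + 6/((-1/1/4)))**2 = (136 + 6/((-1*4)))**2 = (136 + 6/(-4))**2 = (136 + 6*(-1/4))**2 = (136 - 3/2)**2 = (269/2)**2 = 72361/4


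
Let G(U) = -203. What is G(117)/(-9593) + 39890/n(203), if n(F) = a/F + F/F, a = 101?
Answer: 38840505011/1458136 ≈ 26637.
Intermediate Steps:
n(F) = 1 + 101/F (n(F) = 101/F + F/F = 101/F + 1 = 1 + 101/F)
G(117)/(-9593) + 39890/n(203) = -203/(-9593) + 39890/(((101 + 203)/203)) = -203*(-1/9593) + 39890/(((1/203)*304)) = 203/9593 + 39890/(304/203) = 203/9593 + 39890*(203/304) = 203/9593 + 4048835/152 = 38840505011/1458136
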